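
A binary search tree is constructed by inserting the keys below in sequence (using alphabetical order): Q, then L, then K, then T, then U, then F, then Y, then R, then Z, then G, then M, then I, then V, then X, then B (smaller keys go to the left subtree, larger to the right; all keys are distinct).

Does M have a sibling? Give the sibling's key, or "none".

K

Q: root
L: left child of Q (depth 1)
K: left child of L (depth 2)
T: right child of Q (depth 1)
U: right child of T (depth 2)
F: left child of K (depth 3)
Y: right child of U (depth 3)
R: left child of T (depth 2)
Z: right child of Y (depth 4)
G: right child of F (depth 4)
M: right child of L (depth 2)
I: right child of G (depth 5)
V: left child of Y (depth 4)
X: right child of V (depth 5)
B: left child of F (depth 4)

M's parent is L; the other child of L is K.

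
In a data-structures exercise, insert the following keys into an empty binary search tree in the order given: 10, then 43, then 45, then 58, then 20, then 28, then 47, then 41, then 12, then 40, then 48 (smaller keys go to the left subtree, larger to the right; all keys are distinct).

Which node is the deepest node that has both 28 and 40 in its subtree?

28

Insert 10: tree is empty, so 10 becomes the root.
Insert 43: 43 > 10 → go right. Place as right child of 10.
Insert 45: 45 > 10 → go right; 45 > 43 → go right. Place as right child of 43.
Insert 58: 58 > 10 → go right; 58 > 43 → go right; 58 > 45 → go right. Place as right child of 45.
Insert 20: 20 > 10 → go right; 20 < 43 → go left. Place as left child of 43.
Insert 28: 28 > 10 → go right; 28 < 43 → go left; 28 > 20 → go right. Place as right child of 20.
Insert 47: 47 > 10 → go right; 47 > 43 → go right; 47 > 45 → go right; 47 < 58 → go left. Place as left child of 58.
Insert 41: 41 > 10 → go right; 41 < 43 → go left; 41 > 20 → go right; 41 > 28 → go right. Place as right child of 28.
Insert 12: 12 > 10 → go right; 12 < 43 → go left; 12 < 20 → go left. Place as left child of 20.
Insert 40: 40 > 10 → go right; 40 < 43 → go left; 40 > 20 → go right; 40 > 28 → go right; 40 < 41 → go left. Place as left child of 41.
Insert 48: 48 > 10 → go right; 48 > 43 → go right; 48 > 45 → go right; 48 < 58 → go left; 48 > 47 → go right. Place as right child of 47.

Path to 28: 10 → 43 → 20 → 28
Path to 40: 10 → 43 → 20 → 28 → 41 → 40
28 lies on both paths and is an ancestor of the other node.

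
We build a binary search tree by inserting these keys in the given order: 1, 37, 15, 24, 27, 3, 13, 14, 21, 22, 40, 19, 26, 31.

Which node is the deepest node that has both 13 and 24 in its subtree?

Resulting structure (node: left, right):
  1: L=–, R=37
  37: L=15, R=40
  15: L=3, R=24
  24: L=21, R=27
  27: L=26, R=31
  3: L=–, R=13
  13: L=–, R=14
  14: L=–, R=–
  21: L=19, R=22
  22: L=–, R=–
  40: L=–, R=–
  19: L=–, R=–
  26: L=–, R=–
  31: L=–, R=–

Path to 13: 1 → 37 → 15 → 3 → 13
Path to 24: 1 → 37 → 15 → 24
The paths share a prefix ending at 15, then split left and right.

15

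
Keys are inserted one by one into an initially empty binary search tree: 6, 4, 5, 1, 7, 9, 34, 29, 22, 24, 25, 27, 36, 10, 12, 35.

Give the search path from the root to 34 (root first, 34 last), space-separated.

6 7 9 34

Resulting structure (node: left, right):
  6: L=4, R=7
  4: L=1, R=5
  5: L=–, R=–
  1: L=–, R=–
  7: L=–, R=9
  9: L=–, R=34
  34: L=29, R=36
  29: L=22, R=–
  22: L=10, R=24
  24: L=–, R=25
  25: L=–, R=27
  27: L=–, R=–
  36: L=35, R=–
  10: L=–, R=12
  12: L=–, R=–
  35: L=–, R=–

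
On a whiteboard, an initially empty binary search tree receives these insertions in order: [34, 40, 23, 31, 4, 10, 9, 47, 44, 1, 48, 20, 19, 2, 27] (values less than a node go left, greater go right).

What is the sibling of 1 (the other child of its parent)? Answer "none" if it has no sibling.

10

34: root
40: right child of 34 (depth 1)
23: left child of 34 (depth 1)
31: right child of 23 (depth 2)
4: left child of 23 (depth 2)
10: right child of 4 (depth 3)
9: left child of 10 (depth 4)
47: right child of 40 (depth 2)
44: left child of 47 (depth 3)
1: left child of 4 (depth 3)
48: right child of 47 (depth 3)
20: right child of 10 (depth 4)
19: left child of 20 (depth 5)
2: right child of 1 (depth 4)
27: left child of 31 (depth 3)

1's parent is 4; the other child of 4 is 10.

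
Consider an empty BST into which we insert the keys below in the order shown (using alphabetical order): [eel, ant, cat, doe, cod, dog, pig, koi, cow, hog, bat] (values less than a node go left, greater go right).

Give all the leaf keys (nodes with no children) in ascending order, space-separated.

Resulting structure (node: left, right):
  eel: L=ant, R=pig
  ant: L=–, R=cat
  cat: L=bat, R=doe
  doe: L=cod, R=dog
  cod: L=–, R=cow
  dog: L=–, R=–
  pig: L=koi, R=–
  koi: L=hog, R=–
  cow: L=–, R=–
  hog: L=–, R=–
  bat: L=–, R=–

bat cow dog hog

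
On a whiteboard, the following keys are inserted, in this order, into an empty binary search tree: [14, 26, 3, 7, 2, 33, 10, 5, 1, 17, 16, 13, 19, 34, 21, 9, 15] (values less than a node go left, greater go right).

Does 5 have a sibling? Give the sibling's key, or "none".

Resulting structure (node: left, right):
  14: L=3, R=26
  26: L=17, R=33
  3: L=2, R=7
  7: L=5, R=10
  2: L=1, R=–
  33: L=–, R=34
  10: L=9, R=13
  5: L=–, R=–
  1: L=–, R=–
  17: L=16, R=19
  16: L=15, R=–
  13: L=–, R=–
  19: L=–, R=21
  34: L=–, R=–
  21: L=–, R=–
  9: L=–, R=–
  15: L=–, R=–

5's parent is 7; the other child of 7 is 10.

10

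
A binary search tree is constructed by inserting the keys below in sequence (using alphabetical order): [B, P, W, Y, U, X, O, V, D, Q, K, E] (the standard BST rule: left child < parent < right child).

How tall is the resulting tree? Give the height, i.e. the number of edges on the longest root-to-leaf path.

B: root
P: right child of B (depth 1)
W: right child of P (depth 2)
Y: right child of W (depth 3)
U: left child of W (depth 3)
X: left child of Y (depth 4)
O: left child of P (depth 2)
V: right child of U (depth 4)
D: left child of O (depth 3)
Q: left child of U (depth 4)
K: right child of D (depth 4)
E: left child of K (depth 5)

The deepest node is E at depth 5.

5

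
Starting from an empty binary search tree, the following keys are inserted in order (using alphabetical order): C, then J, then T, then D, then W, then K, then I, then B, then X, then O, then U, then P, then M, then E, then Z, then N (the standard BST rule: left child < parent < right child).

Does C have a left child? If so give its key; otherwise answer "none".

B

Insert C: tree is empty, so C becomes the root.
Insert J: J > C → go right. Place as right child of C.
Insert T: T > C → go right; T > J → go right. Place as right child of J.
Insert D: D > C → go right; D < J → go left. Place as left child of J.
Insert W: W > C → go right; W > J → go right; W > T → go right. Place as right child of T.
Insert K: K > C → go right; K > J → go right; K < T → go left. Place as left child of T.
Insert I: I > C → go right; I < J → go left; I > D → go right. Place as right child of D.
Insert B: B < C → go left. Place as left child of C.
Insert X: X > C → go right; X > J → go right; X > T → go right; X > W → go right. Place as right child of W.
Insert O: O > C → go right; O > J → go right; O < T → go left; O > K → go right. Place as right child of K.
Insert U: U > C → go right; U > J → go right; U > T → go right; U < W → go left. Place as left child of W.
Insert P: P > C → go right; P > J → go right; P < T → go left; P > K → go right; P > O → go right. Place as right child of O.
Insert M: M > C → go right; M > J → go right; M < T → go left; M > K → go right; M < O → go left. Place as left child of O.
Insert E: E > C → go right; E < J → go left; E > D → go right; E < I → go left. Place as left child of I.
Insert Z: Z > C → go right; Z > J → go right; Z > T → go right; Z > W → go right; Z > X → go right. Place as right child of X.
Insert N: N > C → go right; N > J → go right; N < T → go left; N > K → go right; N < O → go left; N > M → go right. Place as right child of M.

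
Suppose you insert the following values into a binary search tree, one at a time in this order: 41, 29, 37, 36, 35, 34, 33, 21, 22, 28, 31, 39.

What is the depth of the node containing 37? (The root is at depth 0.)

2

41: root
29: left child of 41 (depth 1)
37: right child of 29 (depth 2)
36: left child of 37 (depth 3)
35: left child of 36 (depth 4)
34: left child of 35 (depth 5)
33: left child of 34 (depth 6)
21: left child of 29 (depth 2)
22: right child of 21 (depth 3)
28: right child of 22 (depth 4)
31: left child of 33 (depth 7)
39: right child of 37 (depth 3)

Path to 37: 41 → 29 → 37, which is 2 edges.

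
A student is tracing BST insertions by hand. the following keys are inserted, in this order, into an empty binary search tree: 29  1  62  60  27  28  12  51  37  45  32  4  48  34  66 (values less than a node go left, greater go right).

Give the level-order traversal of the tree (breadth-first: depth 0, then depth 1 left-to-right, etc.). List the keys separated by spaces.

29 1 62 27 60 66 12 28 51 4 37 32 45 34 48

29: root
1: left child of 29 (depth 1)
62: right child of 29 (depth 1)
60: left child of 62 (depth 2)
27: right child of 1 (depth 2)
28: right child of 27 (depth 3)
12: left child of 27 (depth 3)
51: left child of 60 (depth 3)
37: left child of 51 (depth 4)
45: right child of 37 (depth 5)
32: left child of 37 (depth 5)
4: left child of 12 (depth 4)
48: right child of 45 (depth 6)
34: right child of 32 (depth 6)
66: right child of 62 (depth 2)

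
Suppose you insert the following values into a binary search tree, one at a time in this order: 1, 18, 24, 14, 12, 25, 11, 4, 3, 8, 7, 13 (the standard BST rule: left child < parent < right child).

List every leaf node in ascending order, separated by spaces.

3 7 13 25

1: root
18: right child of 1 (depth 1)
24: right child of 18 (depth 2)
14: left child of 18 (depth 2)
12: left child of 14 (depth 3)
25: right child of 24 (depth 3)
11: left child of 12 (depth 4)
4: left child of 11 (depth 5)
3: left child of 4 (depth 6)
8: right child of 4 (depth 6)
7: left child of 8 (depth 7)
13: right child of 12 (depth 4)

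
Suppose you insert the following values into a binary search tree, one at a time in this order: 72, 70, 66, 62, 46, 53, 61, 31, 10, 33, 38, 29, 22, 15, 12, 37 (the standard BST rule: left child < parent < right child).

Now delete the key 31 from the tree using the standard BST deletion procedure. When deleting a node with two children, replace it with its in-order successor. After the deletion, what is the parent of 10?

33

Insert 72: tree is empty, so 72 becomes the root.
Insert 70: 70 < 72 → go left. Place as left child of 72.
Insert 66: 66 < 72 → go left; 66 < 70 → go left. Place as left child of 70.
Insert 62: 62 < 72 → go left; 62 < 70 → go left; 62 < 66 → go left. Place as left child of 66.
Insert 46: 46 < 72 → go left; 46 < 70 → go left; 46 < 66 → go left; 46 < 62 → go left. Place as left child of 62.
Insert 53: 53 < 72 → go left; 53 < 70 → go left; 53 < 66 → go left; 53 < 62 → go left; 53 > 46 → go right. Place as right child of 46.
Insert 61: 61 < 72 → go left; 61 < 70 → go left; 61 < 66 → go left; 61 < 62 → go left; 61 > 46 → go right; 61 > 53 → go right. Place as right child of 53.
Insert 31: 31 < 72 → go left; 31 < 70 → go left; 31 < 66 → go left; 31 < 62 → go left; 31 < 46 → go left. Place as left child of 46.
Insert 10: 10 < 72 → go left; 10 < 70 → go left; 10 < 66 → go left; 10 < 62 → go left; 10 < 46 → go left; 10 < 31 → go left. Place as left child of 31.
Insert 33: 33 < 72 → go left; 33 < 70 → go left; 33 < 66 → go left; 33 < 62 → go left; 33 < 46 → go left; 33 > 31 → go right. Place as right child of 31.
Insert 38: 38 < 72 → go left; 38 < 70 → go left; 38 < 66 → go left; 38 < 62 → go left; 38 < 46 → go left; 38 > 31 → go right; 38 > 33 → go right. Place as right child of 33.
Insert 29: 29 < 72 → go left; 29 < 70 → go left; 29 < 66 → go left; 29 < 62 → go left; 29 < 46 → go left; 29 < 31 → go left; 29 > 10 → go right. Place as right child of 10.
Insert 22: 22 < 72 → go left; 22 < 70 → go left; 22 < 66 → go left; 22 < 62 → go left; 22 < 46 → go left; 22 < 31 → go left; 22 > 10 → go right; 22 < 29 → go left. Place as left child of 29.
Insert 15: 15 < 72 → go left; 15 < 70 → go left; 15 < 66 → go left; 15 < 62 → go left; 15 < 46 → go left; 15 < 31 → go left; 15 > 10 → go right; 15 < 29 → go left; 15 < 22 → go left. Place as left child of 22.
Insert 12: 12 < 72 → go left; 12 < 70 → go left; 12 < 66 → go left; 12 < 62 → go left; 12 < 46 → go left; 12 < 31 → go left; 12 > 10 → go right; 12 < 29 → go left; 12 < 22 → go left; 12 < 15 → go left. Place as left child of 15.
Insert 37: 37 < 72 → go left; 37 < 70 → go left; 37 < 66 → go left; 37 < 62 → go left; 37 < 46 → go left; 37 > 31 → go right; 37 > 33 → go right; 37 < 38 → go left. Place as left child of 38.

Delete 31 (two children — replace with in-order successor).
After deletion, 10's parent is 33.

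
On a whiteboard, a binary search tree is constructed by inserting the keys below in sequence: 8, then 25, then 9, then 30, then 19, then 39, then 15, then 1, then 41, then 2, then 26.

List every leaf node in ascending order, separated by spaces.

2 15 26 41

Insert 8: tree is empty, so 8 becomes the root.
Insert 25: 25 > 8 → go right. Place as right child of 8.
Insert 9: 9 > 8 → go right; 9 < 25 → go left. Place as left child of 25.
Insert 30: 30 > 8 → go right; 30 > 25 → go right. Place as right child of 25.
Insert 19: 19 > 8 → go right; 19 < 25 → go left; 19 > 9 → go right. Place as right child of 9.
Insert 39: 39 > 8 → go right; 39 > 25 → go right; 39 > 30 → go right. Place as right child of 30.
Insert 15: 15 > 8 → go right; 15 < 25 → go left; 15 > 9 → go right; 15 < 19 → go left. Place as left child of 19.
Insert 1: 1 < 8 → go left. Place as left child of 8.
Insert 41: 41 > 8 → go right; 41 > 25 → go right; 41 > 30 → go right; 41 > 39 → go right. Place as right child of 39.
Insert 2: 2 < 8 → go left; 2 > 1 → go right. Place as right child of 1.
Insert 26: 26 > 8 → go right; 26 > 25 → go right; 26 < 30 → go left. Place as left child of 30.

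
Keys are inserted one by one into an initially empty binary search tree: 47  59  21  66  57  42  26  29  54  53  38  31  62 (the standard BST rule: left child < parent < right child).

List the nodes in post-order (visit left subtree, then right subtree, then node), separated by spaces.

31 38 29 26 42 21 53 54 57 62 66 59 47

47: root
59: right child of 47 (depth 1)
21: left child of 47 (depth 1)
66: right child of 59 (depth 2)
57: left child of 59 (depth 2)
42: right child of 21 (depth 2)
26: left child of 42 (depth 3)
29: right child of 26 (depth 4)
54: left child of 57 (depth 3)
53: left child of 54 (depth 4)
38: right child of 29 (depth 5)
31: left child of 38 (depth 6)
62: left child of 66 (depth 3)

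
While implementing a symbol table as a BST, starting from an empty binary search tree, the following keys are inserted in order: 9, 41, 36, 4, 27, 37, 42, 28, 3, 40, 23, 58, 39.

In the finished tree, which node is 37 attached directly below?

9: root
41: right child of 9 (depth 1)
36: left child of 41 (depth 2)
4: left child of 9 (depth 1)
27: left child of 36 (depth 3)
37: right child of 36 (depth 3)
42: right child of 41 (depth 2)
28: right child of 27 (depth 4)
3: left child of 4 (depth 2)
40: right child of 37 (depth 4)
23: left child of 27 (depth 4)
58: right child of 42 (depth 3)
39: left child of 40 (depth 5)

36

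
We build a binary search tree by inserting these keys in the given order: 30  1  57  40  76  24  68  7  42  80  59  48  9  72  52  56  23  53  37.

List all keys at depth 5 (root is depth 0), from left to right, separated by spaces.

23 52

30: root
1: left child of 30 (depth 1)
57: right child of 30 (depth 1)
40: left child of 57 (depth 2)
76: right child of 57 (depth 2)
24: right child of 1 (depth 2)
68: left child of 76 (depth 3)
7: left child of 24 (depth 3)
42: right child of 40 (depth 3)
80: right child of 76 (depth 3)
59: left child of 68 (depth 4)
48: right child of 42 (depth 4)
9: right child of 7 (depth 4)
72: right child of 68 (depth 4)
52: right child of 48 (depth 5)
56: right child of 52 (depth 6)
23: right child of 9 (depth 5)
53: left child of 56 (depth 7)
37: left child of 40 (depth 3)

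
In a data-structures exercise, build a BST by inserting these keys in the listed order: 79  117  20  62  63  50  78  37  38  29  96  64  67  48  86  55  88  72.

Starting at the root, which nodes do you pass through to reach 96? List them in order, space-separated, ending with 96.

Insert 79: tree is empty, so 79 becomes the root.
Insert 117: 117 > 79 → go right. Place as right child of 79.
Insert 20: 20 < 79 → go left. Place as left child of 79.
Insert 62: 62 < 79 → go left; 62 > 20 → go right. Place as right child of 20.
Insert 63: 63 < 79 → go left; 63 > 20 → go right; 63 > 62 → go right. Place as right child of 62.
Insert 50: 50 < 79 → go left; 50 > 20 → go right; 50 < 62 → go left. Place as left child of 62.
Insert 78: 78 < 79 → go left; 78 > 20 → go right; 78 > 62 → go right; 78 > 63 → go right. Place as right child of 63.
Insert 37: 37 < 79 → go left; 37 > 20 → go right; 37 < 62 → go left; 37 < 50 → go left. Place as left child of 50.
Insert 38: 38 < 79 → go left; 38 > 20 → go right; 38 < 62 → go left; 38 < 50 → go left; 38 > 37 → go right. Place as right child of 37.
Insert 29: 29 < 79 → go left; 29 > 20 → go right; 29 < 62 → go left; 29 < 50 → go left; 29 < 37 → go left. Place as left child of 37.
Insert 96: 96 > 79 → go right; 96 < 117 → go left. Place as left child of 117.
Insert 64: 64 < 79 → go left; 64 > 20 → go right; 64 > 62 → go right; 64 > 63 → go right; 64 < 78 → go left. Place as left child of 78.
Insert 67: 67 < 79 → go left; 67 > 20 → go right; 67 > 62 → go right; 67 > 63 → go right; 67 < 78 → go left; 67 > 64 → go right. Place as right child of 64.
Insert 48: 48 < 79 → go left; 48 > 20 → go right; 48 < 62 → go left; 48 < 50 → go left; 48 > 37 → go right; 48 > 38 → go right. Place as right child of 38.
Insert 86: 86 > 79 → go right; 86 < 117 → go left; 86 < 96 → go left. Place as left child of 96.
Insert 55: 55 < 79 → go left; 55 > 20 → go right; 55 < 62 → go left; 55 > 50 → go right. Place as right child of 50.
Insert 88: 88 > 79 → go right; 88 < 117 → go left; 88 < 96 → go left; 88 > 86 → go right. Place as right child of 86.
Insert 72: 72 < 79 → go left; 72 > 20 → go right; 72 > 62 → go right; 72 > 63 → go right; 72 < 78 → go left; 72 > 64 → go right; 72 > 67 → go right. Place as right child of 67.

79 117 96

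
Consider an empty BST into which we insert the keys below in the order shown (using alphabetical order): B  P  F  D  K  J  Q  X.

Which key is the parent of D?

B: root
P: right child of B (depth 1)
F: left child of P (depth 2)
D: left child of F (depth 3)
K: right child of F (depth 3)
J: left child of K (depth 4)
Q: right child of P (depth 2)
X: right child of Q (depth 3)

F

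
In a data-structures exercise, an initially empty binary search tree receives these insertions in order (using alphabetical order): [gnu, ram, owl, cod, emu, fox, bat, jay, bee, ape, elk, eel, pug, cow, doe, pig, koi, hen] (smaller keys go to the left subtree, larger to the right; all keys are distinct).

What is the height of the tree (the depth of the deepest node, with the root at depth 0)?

6

gnu: root
ram: right child of gnu (depth 1)
owl: left child of ram (depth 2)
cod: left child of gnu (depth 1)
emu: right child of cod (depth 2)
fox: right child of emu (depth 3)
bat: left child of cod (depth 2)
jay: left child of owl (depth 3)
bee: right child of bat (depth 3)
ape: left child of bat (depth 3)
elk: left child of emu (depth 3)
eel: left child of elk (depth 4)
pug: right child of owl (depth 3)
cow: left child of eel (depth 5)
doe: right child of cow (depth 6)
pig: left child of pug (depth 4)
koi: right child of jay (depth 4)
hen: left child of jay (depth 4)

The deepest node is doe at depth 6.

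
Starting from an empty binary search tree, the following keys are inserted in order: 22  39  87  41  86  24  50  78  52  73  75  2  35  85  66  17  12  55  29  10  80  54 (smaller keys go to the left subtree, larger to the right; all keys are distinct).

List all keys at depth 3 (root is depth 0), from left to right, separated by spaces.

Insert 22: tree is empty, so 22 becomes the root.
Insert 39: 39 > 22 → go right. Place as right child of 22.
Insert 87: 87 > 22 → go right; 87 > 39 → go right. Place as right child of 39.
Insert 41: 41 > 22 → go right; 41 > 39 → go right; 41 < 87 → go left. Place as left child of 87.
Insert 86: 86 > 22 → go right; 86 > 39 → go right; 86 < 87 → go left; 86 > 41 → go right. Place as right child of 41.
Insert 24: 24 > 22 → go right; 24 < 39 → go left. Place as left child of 39.
Insert 50: 50 > 22 → go right; 50 > 39 → go right; 50 < 87 → go left; 50 > 41 → go right; 50 < 86 → go left. Place as left child of 86.
Insert 78: 78 > 22 → go right; 78 > 39 → go right; 78 < 87 → go left; 78 > 41 → go right; 78 < 86 → go left; 78 > 50 → go right. Place as right child of 50.
Insert 52: 52 > 22 → go right; 52 > 39 → go right; 52 < 87 → go left; 52 > 41 → go right; 52 < 86 → go left; 52 > 50 → go right; 52 < 78 → go left. Place as left child of 78.
Insert 73: 73 > 22 → go right; 73 > 39 → go right; 73 < 87 → go left; 73 > 41 → go right; 73 < 86 → go left; 73 > 50 → go right; 73 < 78 → go left; 73 > 52 → go right. Place as right child of 52.
Insert 75: 75 > 22 → go right; 75 > 39 → go right; 75 < 87 → go left; 75 > 41 → go right; 75 < 86 → go left; 75 > 50 → go right; 75 < 78 → go left; 75 > 52 → go right; 75 > 73 → go right. Place as right child of 73.
Insert 2: 2 < 22 → go left. Place as left child of 22.
Insert 35: 35 > 22 → go right; 35 < 39 → go left; 35 > 24 → go right. Place as right child of 24.
Insert 85: 85 > 22 → go right; 85 > 39 → go right; 85 < 87 → go left; 85 > 41 → go right; 85 < 86 → go left; 85 > 50 → go right; 85 > 78 → go right. Place as right child of 78.
Insert 66: 66 > 22 → go right; 66 > 39 → go right; 66 < 87 → go left; 66 > 41 → go right; 66 < 86 → go left; 66 > 50 → go right; 66 < 78 → go left; 66 > 52 → go right; 66 < 73 → go left. Place as left child of 73.
Insert 17: 17 < 22 → go left; 17 > 2 → go right. Place as right child of 2.
Insert 12: 12 < 22 → go left; 12 > 2 → go right; 12 < 17 → go left. Place as left child of 17.
Insert 55: 55 > 22 → go right; 55 > 39 → go right; 55 < 87 → go left; 55 > 41 → go right; 55 < 86 → go left; 55 > 50 → go right; 55 < 78 → go left; 55 > 52 → go right; 55 < 73 → go left; 55 < 66 → go left. Place as left child of 66.
Insert 29: 29 > 22 → go right; 29 < 39 → go left; 29 > 24 → go right; 29 < 35 → go left. Place as left child of 35.
Insert 10: 10 < 22 → go left; 10 > 2 → go right; 10 < 17 → go left; 10 < 12 → go left. Place as left child of 12.
Insert 80: 80 > 22 → go right; 80 > 39 → go right; 80 < 87 → go left; 80 > 41 → go right; 80 < 86 → go left; 80 > 50 → go right; 80 > 78 → go right; 80 < 85 → go left. Place as left child of 85.
Insert 54: 54 > 22 → go right; 54 > 39 → go right; 54 < 87 → go left; 54 > 41 → go right; 54 < 86 → go left; 54 > 50 → go right; 54 < 78 → go left; 54 > 52 → go right; 54 < 73 → go left; 54 < 66 → go left; 54 < 55 → go left. Place as left child of 55.

12 35 41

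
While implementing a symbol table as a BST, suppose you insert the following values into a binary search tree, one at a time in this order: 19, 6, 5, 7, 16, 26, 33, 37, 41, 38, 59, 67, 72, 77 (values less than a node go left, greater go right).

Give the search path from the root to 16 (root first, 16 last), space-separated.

19 6 7 16

Insert 19: tree is empty, so 19 becomes the root.
Insert 6: 6 < 19 → go left. Place as left child of 19.
Insert 5: 5 < 19 → go left; 5 < 6 → go left. Place as left child of 6.
Insert 7: 7 < 19 → go left; 7 > 6 → go right. Place as right child of 6.
Insert 16: 16 < 19 → go left; 16 > 6 → go right; 16 > 7 → go right. Place as right child of 7.
Insert 26: 26 > 19 → go right. Place as right child of 19.
Insert 33: 33 > 19 → go right; 33 > 26 → go right. Place as right child of 26.
Insert 37: 37 > 19 → go right; 37 > 26 → go right; 37 > 33 → go right. Place as right child of 33.
Insert 41: 41 > 19 → go right; 41 > 26 → go right; 41 > 33 → go right; 41 > 37 → go right. Place as right child of 37.
Insert 38: 38 > 19 → go right; 38 > 26 → go right; 38 > 33 → go right; 38 > 37 → go right; 38 < 41 → go left. Place as left child of 41.
Insert 59: 59 > 19 → go right; 59 > 26 → go right; 59 > 33 → go right; 59 > 37 → go right; 59 > 41 → go right. Place as right child of 41.
Insert 67: 67 > 19 → go right; 67 > 26 → go right; 67 > 33 → go right; 67 > 37 → go right; 67 > 41 → go right; 67 > 59 → go right. Place as right child of 59.
Insert 72: 72 > 19 → go right; 72 > 26 → go right; 72 > 33 → go right; 72 > 37 → go right; 72 > 41 → go right; 72 > 59 → go right; 72 > 67 → go right. Place as right child of 67.
Insert 77: 77 > 19 → go right; 77 > 26 → go right; 77 > 33 → go right; 77 > 37 → go right; 77 > 41 → go right; 77 > 59 → go right; 77 > 67 → go right; 77 > 72 → go right. Place as right child of 72.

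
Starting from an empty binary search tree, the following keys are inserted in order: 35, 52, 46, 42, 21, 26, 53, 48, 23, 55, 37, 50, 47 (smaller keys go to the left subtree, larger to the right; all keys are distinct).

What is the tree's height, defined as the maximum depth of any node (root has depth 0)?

4

Resulting structure (node: left, right):
  35: L=21, R=52
  52: L=46, R=53
  46: L=42, R=48
  42: L=37, R=–
  21: L=–, R=26
  26: L=23, R=–
  53: L=–, R=55
  48: L=47, R=50
  23: L=–, R=–
  55: L=–, R=–
  37: L=–, R=–
  50: L=–, R=–
  47: L=–, R=–

The deepest node is 37 at depth 4.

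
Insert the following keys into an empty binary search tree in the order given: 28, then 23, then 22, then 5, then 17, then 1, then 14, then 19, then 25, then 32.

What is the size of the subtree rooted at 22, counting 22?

6

28: root
23: left child of 28 (depth 1)
22: left child of 23 (depth 2)
5: left child of 22 (depth 3)
17: right child of 5 (depth 4)
1: left child of 5 (depth 4)
14: left child of 17 (depth 5)
19: right child of 17 (depth 5)
25: right child of 23 (depth 2)
32: right child of 28 (depth 1)

Subtree rooted at 22 contains: 22, 5, 1, 17, 14, 19 — 6 nodes.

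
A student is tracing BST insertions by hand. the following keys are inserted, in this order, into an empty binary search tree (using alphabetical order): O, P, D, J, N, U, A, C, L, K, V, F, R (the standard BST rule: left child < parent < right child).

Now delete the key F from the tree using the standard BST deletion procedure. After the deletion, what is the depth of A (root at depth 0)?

O: root
P: right child of O (depth 1)
D: left child of O (depth 1)
J: right child of D (depth 2)
N: right child of J (depth 3)
U: right child of P (depth 2)
A: left child of D (depth 2)
C: right child of A (depth 3)
L: left child of N (depth 4)
K: left child of L (depth 5)
V: right child of U (depth 3)
F: left child of J (depth 3)
R: left child of U (depth 3)

Delete F (at most one child — splice it out).
After deletion, path to A: O → D → A.

2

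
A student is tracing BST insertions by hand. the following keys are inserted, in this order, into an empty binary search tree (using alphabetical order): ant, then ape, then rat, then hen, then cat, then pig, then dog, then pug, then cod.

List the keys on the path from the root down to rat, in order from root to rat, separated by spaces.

ant: root
ape: right child of ant (depth 1)
rat: right child of ape (depth 2)
hen: left child of rat (depth 3)
cat: left child of hen (depth 4)
pig: right child of hen (depth 4)
dog: right child of cat (depth 5)
pug: right child of pig (depth 5)
cod: left child of dog (depth 6)

ant ape rat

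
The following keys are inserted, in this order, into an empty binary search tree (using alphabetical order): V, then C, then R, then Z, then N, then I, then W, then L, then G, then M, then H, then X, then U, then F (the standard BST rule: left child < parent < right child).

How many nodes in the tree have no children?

V: root
C: left child of V (depth 1)
R: right child of C (depth 2)
Z: right child of V (depth 1)
N: left child of R (depth 3)
I: left child of N (depth 4)
W: left child of Z (depth 2)
L: right child of I (depth 5)
G: left child of I (depth 5)
M: right child of L (depth 6)
H: right child of G (depth 6)
X: right child of W (depth 3)
U: right child of R (depth 3)
F: left child of G (depth 6)

Leaves: F, H, M, U, X — 5 in total.

5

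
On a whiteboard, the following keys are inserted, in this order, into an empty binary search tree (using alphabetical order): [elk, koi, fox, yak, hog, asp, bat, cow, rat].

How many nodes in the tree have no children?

elk: root
koi: right child of elk (depth 1)
fox: left child of koi (depth 2)
yak: right child of koi (depth 2)
hog: right child of fox (depth 3)
asp: left child of elk (depth 1)
bat: right child of asp (depth 2)
cow: right child of bat (depth 3)
rat: left child of yak (depth 3)

Leaves: cow, hog, rat — 3 in total.

3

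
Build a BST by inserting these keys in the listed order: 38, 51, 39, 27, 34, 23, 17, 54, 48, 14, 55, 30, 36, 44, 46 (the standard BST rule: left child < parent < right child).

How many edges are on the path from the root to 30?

Insert 38: tree is empty, so 38 becomes the root.
Insert 51: 51 > 38 → go right. Place as right child of 38.
Insert 39: 39 > 38 → go right; 39 < 51 → go left. Place as left child of 51.
Insert 27: 27 < 38 → go left. Place as left child of 38.
Insert 34: 34 < 38 → go left; 34 > 27 → go right. Place as right child of 27.
Insert 23: 23 < 38 → go left; 23 < 27 → go left. Place as left child of 27.
Insert 17: 17 < 38 → go left; 17 < 27 → go left; 17 < 23 → go left. Place as left child of 23.
Insert 54: 54 > 38 → go right; 54 > 51 → go right. Place as right child of 51.
Insert 48: 48 > 38 → go right; 48 < 51 → go left; 48 > 39 → go right. Place as right child of 39.
Insert 14: 14 < 38 → go left; 14 < 27 → go left; 14 < 23 → go left; 14 < 17 → go left. Place as left child of 17.
Insert 55: 55 > 38 → go right; 55 > 51 → go right; 55 > 54 → go right. Place as right child of 54.
Insert 30: 30 < 38 → go left; 30 > 27 → go right; 30 < 34 → go left. Place as left child of 34.
Insert 36: 36 < 38 → go left; 36 > 27 → go right; 36 > 34 → go right. Place as right child of 34.
Insert 44: 44 > 38 → go right; 44 < 51 → go left; 44 > 39 → go right; 44 < 48 → go left. Place as left child of 48.
Insert 46: 46 > 38 → go right; 46 < 51 → go left; 46 > 39 → go right; 46 < 48 → go left; 46 > 44 → go right. Place as right child of 44.

Path to 30: 38 → 27 → 34 → 30, which is 3 edges.

3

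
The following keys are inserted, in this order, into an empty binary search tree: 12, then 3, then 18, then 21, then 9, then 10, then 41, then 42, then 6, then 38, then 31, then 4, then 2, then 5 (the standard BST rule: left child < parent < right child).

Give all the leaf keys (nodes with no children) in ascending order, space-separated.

Resulting structure (node: left, right):
  12: L=3, R=18
  3: L=2, R=9
  18: L=–, R=21
  21: L=–, R=41
  9: L=6, R=10
  10: L=–, R=–
  41: L=38, R=42
  42: L=–, R=–
  6: L=4, R=–
  38: L=31, R=–
  31: L=–, R=–
  4: L=–, R=5
  2: L=–, R=–
  5: L=–, R=–

2 5 10 31 42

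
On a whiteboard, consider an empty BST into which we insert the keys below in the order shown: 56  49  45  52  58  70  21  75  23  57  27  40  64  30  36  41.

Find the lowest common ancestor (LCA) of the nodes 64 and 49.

Insert 56: tree is empty, so 56 becomes the root.
Insert 49: 49 < 56 → go left. Place as left child of 56.
Insert 45: 45 < 56 → go left; 45 < 49 → go left. Place as left child of 49.
Insert 52: 52 < 56 → go left; 52 > 49 → go right. Place as right child of 49.
Insert 58: 58 > 56 → go right. Place as right child of 56.
Insert 70: 70 > 56 → go right; 70 > 58 → go right. Place as right child of 58.
Insert 21: 21 < 56 → go left; 21 < 49 → go left; 21 < 45 → go left. Place as left child of 45.
Insert 75: 75 > 56 → go right; 75 > 58 → go right; 75 > 70 → go right. Place as right child of 70.
Insert 23: 23 < 56 → go left; 23 < 49 → go left; 23 < 45 → go left; 23 > 21 → go right. Place as right child of 21.
Insert 57: 57 > 56 → go right; 57 < 58 → go left. Place as left child of 58.
Insert 27: 27 < 56 → go left; 27 < 49 → go left; 27 < 45 → go left; 27 > 21 → go right; 27 > 23 → go right. Place as right child of 23.
Insert 40: 40 < 56 → go left; 40 < 49 → go left; 40 < 45 → go left; 40 > 21 → go right; 40 > 23 → go right; 40 > 27 → go right. Place as right child of 27.
Insert 64: 64 > 56 → go right; 64 > 58 → go right; 64 < 70 → go left. Place as left child of 70.
Insert 30: 30 < 56 → go left; 30 < 49 → go left; 30 < 45 → go left; 30 > 21 → go right; 30 > 23 → go right; 30 > 27 → go right; 30 < 40 → go left. Place as left child of 40.
Insert 36: 36 < 56 → go left; 36 < 49 → go left; 36 < 45 → go left; 36 > 21 → go right; 36 > 23 → go right; 36 > 27 → go right; 36 < 40 → go left; 36 > 30 → go right. Place as right child of 30.
Insert 41: 41 < 56 → go left; 41 < 49 → go left; 41 < 45 → go left; 41 > 21 → go right; 41 > 23 → go right; 41 > 27 → go right; 41 > 40 → go right. Place as right child of 40.

Path to 64: 56 → 58 → 70 → 64
Path to 49: 56 → 49
The paths share a prefix ending at 56, then split left and right.

56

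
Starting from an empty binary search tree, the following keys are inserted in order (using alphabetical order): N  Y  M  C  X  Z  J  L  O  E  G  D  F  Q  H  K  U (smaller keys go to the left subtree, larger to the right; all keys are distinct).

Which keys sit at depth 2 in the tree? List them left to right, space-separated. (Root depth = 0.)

C X Z

Insert N: tree is empty, so N becomes the root.
Insert Y: Y > N → go right. Place as right child of N.
Insert M: M < N → go left. Place as left child of N.
Insert C: C < N → go left; C < M → go left. Place as left child of M.
Insert X: X > N → go right; X < Y → go left. Place as left child of Y.
Insert Z: Z > N → go right; Z > Y → go right. Place as right child of Y.
Insert J: J < N → go left; J < M → go left; J > C → go right. Place as right child of C.
Insert L: L < N → go left; L < M → go left; L > C → go right; L > J → go right. Place as right child of J.
Insert O: O > N → go right; O < Y → go left; O < X → go left. Place as left child of X.
Insert E: E < N → go left; E < M → go left; E > C → go right; E < J → go left. Place as left child of J.
Insert G: G < N → go left; G < M → go left; G > C → go right; G < J → go left; G > E → go right. Place as right child of E.
Insert D: D < N → go left; D < M → go left; D > C → go right; D < J → go left; D < E → go left. Place as left child of E.
Insert F: F < N → go left; F < M → go left; F > C → go right; F < J → go left; F > E → go right; F < G → go left. Place as left child of G.
Insert Q: Q > N → go right; Q < Y → go left; Q < X → go left; Q > O → go right. Place as right child of O.
Insert H: H < N → go left; H < M → go left; H > C → go right; H < J → go left; H > E → go right; H > G → go right. Place as right child of G.
Insert K: K < N → go left; K < M → go left; K > C → go right; K > J → go right; K < L → go left. Place as left child of L.
Insert U: U > N → go right; U < Y → go left; U < X → go left; U > O → go right; U > Q → go right. Place as right child of Q.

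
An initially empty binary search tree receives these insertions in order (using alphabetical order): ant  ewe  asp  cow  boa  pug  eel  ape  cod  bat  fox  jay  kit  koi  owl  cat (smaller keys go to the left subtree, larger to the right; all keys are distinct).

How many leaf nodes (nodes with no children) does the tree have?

5

ant: root
ewe: right child of ant (depth 1)
asp: left child of ewe (depth 2)
cow: right child of asp (depth 3)
boa: left child of cow (depth 4)
pug: right child of ewe (depth 2)
eel: right child of cow (depth 4)
ape: left child of asp (depth 3)
cod: right child of boa (depth 5)
bat: left child of boa (depth 5)
fox: left child of pug (depth 3)
jay: right child of fox (depth 4)
kit: right child of jay (depth 5)
koi: right child of kit (depth 6)
owl: right child of koi (depth 7)
cat: left child of cod (depth 6)

Leaves: ape, bat, cat, eel, owl — 5 in total.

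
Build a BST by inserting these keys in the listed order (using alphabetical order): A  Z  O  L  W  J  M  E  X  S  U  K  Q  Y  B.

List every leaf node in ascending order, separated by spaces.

B K M Q U Y

Insert A: tree is empty, so A becomes the root.
Insert Z: Z > A → go right. Place as right child of A.
Insert O: O > A → go right; O < Z → go left. Place as left child of Z.
Insert L: L > A → go right; L < Z → go left; L < O → go left. Place as left child of O.
Insert W: W > A → go right; W < Z → go left; W > O → go right. Place as right child of O.
Insert J: J > A → go right; J < Z → go left; J < O → go left; J < L → go left. Place as left child of L.
Insert M: M > A → go right; M < Z → go left; M < O → go left; M > L → go right. Place as right child of L.
Insert E: E > A → go right; E < Z → go left; E < O → go left; E < L → go left; E < J → go left. Place as left child of J.
Insert X: X > A → go right; X < Z → go left; X > O → go right; X > W → go right. Place as right child of W.
Insert S: S > A → go right; S < Z → go left; S > O → go right; S < W → go left. Place as left child of W.
Insert U: U > A → go right; U < Z → go left; U > O → go right; U < W → go left; U > S → go right. Place as right child of S.
Insert K: K > A → go right; K < Z → go left; K < O → go left; K < L → go left; K > J → go right. Place as right child of J.
Insert Q: Q > A → go right; Q < Z → go left; Q > O → go right; Q < W → go left; Q < S → go left. Place as left child of S.
Insert Y: Y > A → go right; Y < Z → go left; Y > O → go right; Y > W → go right; Y > X → go right. Place as right child of X.
Insert B: B > A → go right; B < Z → go left; B < O → go left; B < L → go left; B < J → go left; B < E → go left. Place as left child of E.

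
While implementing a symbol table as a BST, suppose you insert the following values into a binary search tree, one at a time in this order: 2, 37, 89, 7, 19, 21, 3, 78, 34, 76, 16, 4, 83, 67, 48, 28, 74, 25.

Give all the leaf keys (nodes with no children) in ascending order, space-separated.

4 16 25 48 74 83

Insert 2: tree is empty, so 2 becomes the root.
Insert 37: 37 > 2 → go right. Place as right child of 2.
Insert 89: 89 > 2 → go right; 89 > 37 → go right. Place as right child of 37.
Insert 7: 7 > 2 → go right; 7 < 37 → go left. Place as left child of 37.
Insert 19: 19 > 2 → go right; 19 < 37 → go left; 19 > 7 → go right. Place as right child of 7.
Insert 21: 21 > 2 → go right; 21 < 37 → go left; 21 > 7 → go right; 21 > 19 → go right. Place as right child of 19.
Insert 3: 3 > 2 → go right; 3 < 37 → go left; 3 < 7 → go left. Place as left child of 7.
Insert 78: 78 > 2 → go right; 78 > 37 → go right; 78 < 89 → go left. Place as left child of 89.
Insert 34: 34 > 2 → go right; 34 < 37 → go left; 34 > 7 → go right; 34 > 19 → go right; 34 > 21 → go right. Place as right child of 21.
Insert 76: 76 > 2 → go right; 76 > 37 → go right; 76 < 89 → go left; 76 < 78 → go left. Place as left child of 78.
Insert 16: 16 > 2 → go right; 16 < 37 → go left; 16 > 7 → go right; 16 < 19 → go left. Place as left child of 19.
Insert 4: 4 > 2 → go right; 4 < 37 → go left; 4 < 7 → go left; 4 > 3 → go right. Place as right child of 3.
Insert 83: 83 > 2 → go right; 83 > 37 → go right; 83 < 89 → go left; 83 > 78 → go right. Place as right child of 78.
Insert 67: 67 > 2 → go right; 67 > 37 → go right; 67 < 89 → go left; 67 < 78 → go left; 67 < 76 → go left. Place as left child of 76.
Insert 48: 48 > 2 → go right; 48 > 37 → go right; 48 < 89 → go left; 48 < 78 → go left; 48 < 76 → go left; 48 < 67 → go left. Place as left child of 67.
Insert 28: 28 > 2 → go right; 28 < 37 → go left; 28 > 7 → go right; 28 > 19 → go right; 28 > 21 → go right; 28 < 34 → go left. Place as left child of 34.
Insert 74: 74 > 2 → go right; 74 > 37 → go right; 74 < 89 → go left; 74 < 78 → go left; 74 < 76 → go left; 74 > 67 → go right. Place as right child of 67.
Insert 25: 25 > 2 → go right; 25 < 37 → go left; 25 > 7 → go right; 25 > 19 → go right; 25 > 21 → go right; 25 < 34 → go left; 25 < 28 → go left. Place as left child of 28.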